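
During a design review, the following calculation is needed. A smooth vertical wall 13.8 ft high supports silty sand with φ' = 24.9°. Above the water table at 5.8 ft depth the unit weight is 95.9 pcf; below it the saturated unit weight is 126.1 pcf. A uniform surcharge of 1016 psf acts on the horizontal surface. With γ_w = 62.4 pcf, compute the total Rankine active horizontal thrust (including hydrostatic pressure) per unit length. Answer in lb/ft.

K_a = tan²(45° − φ/2) = 0.4074.
γ' = 126.1 − 62.4 = 63.70 pcf. h₂ = H − d_w = 8.0 ft.
σ'_h: at surface K_a·q = 413.9; at WT K_a(q+γd_w) = 640.6; at base K_a(q+γd_w+γ'h₂) = 848.2 psf.
P₁ = ½(413.9+640.6)×5.8 = 3058; P₂ = ½(640.6+848.2)×8.0 = 5955; P_w = ½γ_w h₂² = 1997.
Total = 3058+5955+1997 = 11010 lb/ft.

11000 lb/ft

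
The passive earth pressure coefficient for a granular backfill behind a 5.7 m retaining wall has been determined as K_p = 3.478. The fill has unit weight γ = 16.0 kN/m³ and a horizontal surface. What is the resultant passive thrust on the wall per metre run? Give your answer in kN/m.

904 kN/m

P = ½ K_p γ H² = 0.5 × 3.478 × 16.0 × 5.7² = 904.0 kN/m.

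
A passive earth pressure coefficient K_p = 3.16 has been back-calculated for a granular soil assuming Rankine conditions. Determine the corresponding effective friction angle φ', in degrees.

K_p = (1+sin φ)/(1−sin φ) ⇒ sin φ = (K_p − 1)/(K_p + 1) = 0.5192.
φ = arcsin(0.5192) = 31.28°.

31.3°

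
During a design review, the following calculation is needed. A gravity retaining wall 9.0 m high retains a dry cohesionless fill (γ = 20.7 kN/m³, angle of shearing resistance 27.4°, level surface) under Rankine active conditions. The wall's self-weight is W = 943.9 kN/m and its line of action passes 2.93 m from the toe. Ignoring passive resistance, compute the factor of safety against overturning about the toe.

K_a = tan²(45° − 27.4°/2) = 0.3697.
P_a = ½K_aγH² = 0.5×0.3697×20.7×9.0² = 309.9 kN/m, acting at H/3 = 3.000 m above the base.
Overturning moment M_o = P_a × H/3 = 309.9 × 3.000 = 929.8.
Resisting moment M_r = W × 2.93 = 943.9 × 2.93 = 2766.
FS_overturning = M_r/M_o = 2766/929.8 = 2.975.

2.97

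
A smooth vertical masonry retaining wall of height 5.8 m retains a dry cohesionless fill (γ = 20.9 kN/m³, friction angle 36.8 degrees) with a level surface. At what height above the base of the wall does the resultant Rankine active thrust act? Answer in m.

1.93 m

K_a = 0.2508.
The pressure distribution is triangular, so the resultant acts at H/3 above the base = 5.8/3 = 1.933 m.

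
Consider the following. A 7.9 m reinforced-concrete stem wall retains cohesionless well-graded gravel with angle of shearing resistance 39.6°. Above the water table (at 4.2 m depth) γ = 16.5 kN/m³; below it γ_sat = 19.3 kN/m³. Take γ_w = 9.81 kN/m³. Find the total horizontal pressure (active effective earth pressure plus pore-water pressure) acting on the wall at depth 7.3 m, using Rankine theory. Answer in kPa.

K_a = (1 − sin φ)/(1 + sin φ) = 0.2214.
γ' = 19.3 − 9.81 = 9.490 kN/m³.
Effective vertical stress at 7.3 m: σ'_v = 16.5×4.2 + 9.490×3.10 = 98.72 kPa.
σ'_h = K_a σ'_v = 0.2214 × 98.72 = 21.86 kPa; u = γ_w × 3.10 = 30.41 kPa.
Total σ_h = 21.86 + 30.41 = 52.27 kPa.

52.3 kPa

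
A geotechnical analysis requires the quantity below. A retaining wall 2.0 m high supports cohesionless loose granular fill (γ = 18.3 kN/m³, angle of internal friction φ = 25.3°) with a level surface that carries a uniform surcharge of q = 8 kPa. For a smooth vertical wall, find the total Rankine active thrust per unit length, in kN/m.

K_a = tan²(45° − φ/2) = 0.4012.
Soil triangle: ½ K_a γ H² = 0.5×0.4012×18.3×2.0² = 14.68 kN/m.
Surcharge rectangle: K_a q H = 0.4012×8×2.0 = 6.419 kN/m.
Total = 14.68 + 6.419 = 21.10 kN/m.

21.1 kN/m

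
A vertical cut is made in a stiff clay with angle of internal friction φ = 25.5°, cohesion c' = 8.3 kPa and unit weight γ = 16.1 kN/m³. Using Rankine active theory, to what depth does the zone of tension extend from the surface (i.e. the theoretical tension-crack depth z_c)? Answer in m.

1.63 m

K_a = tan²(45° − 25.5°/2) = 0.3981; √K_a = 0.6310.
The active pressure is zero where K_a γ z = 2c√K_a, so z_c = 2c/(γ√K_a) = 2×8.3/(16.1×0.6310) = 1.634 m.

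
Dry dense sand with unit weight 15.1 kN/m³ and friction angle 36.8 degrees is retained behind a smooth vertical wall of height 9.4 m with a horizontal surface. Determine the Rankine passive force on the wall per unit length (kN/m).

2660 kN/m

K_p = tan²(45° + φ/2) = 3.988.
P_p = ½ K_p γ H² = 0.5 × 3.988 × 15.1 × 9.4² = 2660 kN/m.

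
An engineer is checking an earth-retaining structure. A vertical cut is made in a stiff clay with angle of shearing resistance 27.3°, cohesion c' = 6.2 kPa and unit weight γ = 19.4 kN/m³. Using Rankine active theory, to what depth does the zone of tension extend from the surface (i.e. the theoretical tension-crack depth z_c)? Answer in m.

1.05 m

K_a = tan²(45° − 27.3°/2) = 0.3711; √K_a = 0.6092.
The active pressure is zero where K_a γ z = 2c√K_a, so z_c = 2c/(γ√K_a) = 2×6.2/(19.4×0.6092) = 1.049 m.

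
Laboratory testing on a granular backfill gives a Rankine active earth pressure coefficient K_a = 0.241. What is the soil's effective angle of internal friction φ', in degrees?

37.7°

K_a = tan²(45° − φ/2) ⇒ 45° − φ/2 = arctan(√0.241) = 26.15°.
φ = 2(45° − 26.15°) = 37.71°.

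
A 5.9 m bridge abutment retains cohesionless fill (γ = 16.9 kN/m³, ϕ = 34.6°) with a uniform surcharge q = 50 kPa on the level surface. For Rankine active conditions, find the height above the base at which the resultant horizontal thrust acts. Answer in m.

K_a = 0.2756.
Triangular part P₁ = ½K_aγH² = 81.08 at H/3 = 1.967 m; rectangular part P₂ = K_a q H = 81.31 at H/2 = 2.950 m.
ȳ = (P₁·1.967 + P₂·2.950)/(P₁+P₂) = 2.459 m.

2.46 m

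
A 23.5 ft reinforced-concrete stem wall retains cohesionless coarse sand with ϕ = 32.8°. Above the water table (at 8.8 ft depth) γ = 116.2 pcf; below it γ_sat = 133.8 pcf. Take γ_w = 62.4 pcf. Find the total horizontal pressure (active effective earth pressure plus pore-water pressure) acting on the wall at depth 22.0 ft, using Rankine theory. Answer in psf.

1410 psf

K_a = (1 − sin φ)/(1 + sin φ) = 0.2973.
γ' = 133.8 − 62.4 = 71.40 pcf.
Effective vertical stress at 22.0 ft: σ'_v = 116.2×8.8 + 71.40×13.2 = 1965 psf.
σ'_h = K_a σ'_v = 0.2973 × 1965 = 584.1 psf; u = γ_w × 13.2 = 823.7 psf.
Total σ_h = 584.1 + 823.7 = 1408 psf.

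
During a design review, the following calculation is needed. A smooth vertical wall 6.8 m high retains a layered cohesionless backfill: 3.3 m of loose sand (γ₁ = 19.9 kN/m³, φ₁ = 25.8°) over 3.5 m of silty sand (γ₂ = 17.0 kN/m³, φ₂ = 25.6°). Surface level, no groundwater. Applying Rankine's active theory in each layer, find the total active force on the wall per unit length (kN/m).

175 kN/m

K_a1 = tan²(45°−25.8°/2) = 0.3935; K_a2 = tan²(45°−25.6°/2) = 0.3966.
Layer 1: σ at base = K_a1 γ₁ h₁ = 25.84 kPa; P₁ = ½×25.84×3.3 = 42.64.
Layer 2: σ_v at top = γ₁h₁ = 65.67; σ_h top = K_a2×65.67 = 26.04; σ_h base = K_a2×(65.67+17.0×3.5) = 49.64.
P₂ = ½(26.04+49.64)×3.5 = 132.4. Total P_a = 42.64+132.4 = 175.1 kN/m.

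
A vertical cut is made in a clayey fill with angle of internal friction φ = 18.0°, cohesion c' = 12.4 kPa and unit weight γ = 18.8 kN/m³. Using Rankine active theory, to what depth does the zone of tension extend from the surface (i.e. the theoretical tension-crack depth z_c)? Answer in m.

1.82 m

K_a = tan²(45° − 18.0°/2) = 0.5279; √K_a = 0.7265.
The active pressure is zero where K_a γ z = 2c√K_a, so z_c = 2c/(γ√K_a) = 2×12.4/(18.8×0.7265) = 1.816 m.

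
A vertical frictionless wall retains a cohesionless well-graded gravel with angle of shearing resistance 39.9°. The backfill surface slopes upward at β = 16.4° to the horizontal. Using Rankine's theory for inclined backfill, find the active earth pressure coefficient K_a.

K_a = cos β · (cos β − √(cos²β − cos²φ)) / (cos β + √(cos²β − cos²φ)).
cos β = 0.9593, cos φ = 0.7672, √(cos²β − cos²φ) = 0.5760.
K_a = 0.9593 × (0.9593 − 0.5760)/(0.9593 + 0.5760) = 0.2395.

0.240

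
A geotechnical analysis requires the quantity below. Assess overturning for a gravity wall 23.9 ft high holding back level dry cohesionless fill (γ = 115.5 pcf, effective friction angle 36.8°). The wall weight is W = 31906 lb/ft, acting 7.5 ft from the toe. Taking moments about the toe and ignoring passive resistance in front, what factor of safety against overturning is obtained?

K_a = tan²(45° − 36.8°/2) = 0.2508.
P_a = ½K_aγH² = 0.5×0.2508×115.5×23.9² = 8272 lb/ft, acting at H/3 = 7.967 ft above the base.
Overturning moment M_o = P_a × H/3 = 8272 × 7.967 = 65900.
Resisting moment M_r = W × 7.5 = 31906 × 7.5 = 239300.
FS_overturning = M_r/M_o = 239300/65900 = 3.631.

3.63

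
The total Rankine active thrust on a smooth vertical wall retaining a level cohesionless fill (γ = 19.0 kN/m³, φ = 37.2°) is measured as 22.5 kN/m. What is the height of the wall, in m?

3.10 m

K_a = 0.2464. P_a = ½ K_a γ H² ⇒ H = √(2P_a/(K_a γ)).
H = √(2×22.5/(0.2464×19.0)) = 3.100 m.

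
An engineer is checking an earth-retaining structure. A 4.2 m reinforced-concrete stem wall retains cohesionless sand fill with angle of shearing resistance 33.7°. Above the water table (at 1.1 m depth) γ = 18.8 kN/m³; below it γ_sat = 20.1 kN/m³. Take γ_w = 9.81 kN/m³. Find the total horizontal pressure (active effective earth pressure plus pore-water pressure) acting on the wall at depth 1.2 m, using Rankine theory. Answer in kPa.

K_a = (1 − sin φ)/(1 + sin φ) = 0.2863.
γ' = 20.1 − 9.81 = 10.29 kN/m³.
Effective vertical stress at 1.2 m: σ'_v = 18.8×1.1 + 10.29×0.1000 = 21.71 kPa.
σ'_h = K_a σ'_v = 0.2863 × 21.71 = 6.215 kPa; u = γ_w × 0.1000 = 0.9810 kPa.
Total σ_h = 6.215 + 0.9810 = 7.196 kPa.

7.20 kPa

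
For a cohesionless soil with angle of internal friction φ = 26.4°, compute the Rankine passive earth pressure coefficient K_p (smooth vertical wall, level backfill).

2.60

K_p = (1 + sin φ)/(1 − sin φ) = tan²(45° + 26.4°/2) = 2.601.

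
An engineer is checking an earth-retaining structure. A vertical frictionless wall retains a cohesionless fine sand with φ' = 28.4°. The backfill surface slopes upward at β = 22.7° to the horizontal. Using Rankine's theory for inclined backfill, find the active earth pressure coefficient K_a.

0.495

K_a = cos β · (cos β − √(cos²β − cos²φ)) / (cos β + √(cos²β − cos²φ)).
cos β = 0.9225, cos φ = 0.8796, √(cos²β − cos²φ) = 0.2780.
K_a = 0.9225 × (0.9225 − 0.2780)/(0.9225 + 0.2780) = 0.4953.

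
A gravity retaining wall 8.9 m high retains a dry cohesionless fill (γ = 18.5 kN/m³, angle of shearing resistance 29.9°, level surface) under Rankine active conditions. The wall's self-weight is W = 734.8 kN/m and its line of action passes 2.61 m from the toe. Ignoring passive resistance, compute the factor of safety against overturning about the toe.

2.64

K_a = tan²(45° − 29.9°/2) = 0.3347.
P_a = ½K_aγH² = 0.5×0.3347×18.5×8.9² = 245.2 kN/m, acting at H/3 = 2.967 m above the base.
Overturning moment M_o = P_a × H/3 = 245.2 × 2.967 = 727.5.
Resisting moment M_r = W × 2.61 = 734.8 × 2.61 = 1918.
FS_overturning = M_r/M_o = 1918/727.5 = 2.636.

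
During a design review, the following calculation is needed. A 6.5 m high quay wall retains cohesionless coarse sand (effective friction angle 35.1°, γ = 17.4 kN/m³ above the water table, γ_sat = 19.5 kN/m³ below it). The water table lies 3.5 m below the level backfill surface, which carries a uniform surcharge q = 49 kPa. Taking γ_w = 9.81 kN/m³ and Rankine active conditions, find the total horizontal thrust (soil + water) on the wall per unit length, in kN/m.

220 kN/m

K_a = tan²(45° − φ/2) = 0.2698.
γ' = 19.5 − 9.81 = 9.690 kN/m³. h₂ = H − d_w = 3.0 m.
σ'_h: at surface K_a·q = 13.22; at WT K_a(q+γd_w) = 29.66; at base K_a(q+γd_w+γ'h₂) = 37.50 kPa.
P₁ = ½(13.22+29.66)×3.5 = 75.03; P₂ = ½(29.66+37.50)×3.0 = 100.7; P_w = ½γ_w h₂² = 44.14.
Total = 75.03+100.7+44.14 = 219.9 kN/m.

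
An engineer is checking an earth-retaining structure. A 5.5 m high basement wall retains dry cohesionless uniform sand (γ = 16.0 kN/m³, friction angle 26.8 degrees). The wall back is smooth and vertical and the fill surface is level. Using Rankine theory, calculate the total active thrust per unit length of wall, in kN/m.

K_a = tan²(45° − φ/2) = 0.3785.
P_a = ½ K_a γ H² = 0.5 × 0.3785 × 16.0 × 5.5² = 91.59 kN/m.

91.6 kN/m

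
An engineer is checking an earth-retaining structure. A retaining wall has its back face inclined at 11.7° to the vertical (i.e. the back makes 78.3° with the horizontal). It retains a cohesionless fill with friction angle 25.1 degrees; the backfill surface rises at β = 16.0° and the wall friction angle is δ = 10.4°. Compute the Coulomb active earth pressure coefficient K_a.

K_a = sin²(α+φ) / [sin²α · sin(α−δ) · (1 + √{sin(φ+δ)sin(φ−β) / (sin(α−δ)sin(α+β))})²].
With α = 78.3°, φ = 25.1°, δ = 10.4°, β = 16.0°: K_a = 0.6157.

0.616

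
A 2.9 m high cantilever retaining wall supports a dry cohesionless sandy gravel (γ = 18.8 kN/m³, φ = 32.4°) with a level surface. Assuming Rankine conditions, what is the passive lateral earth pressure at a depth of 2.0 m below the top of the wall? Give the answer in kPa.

K_p = (1 + sin φ)/(1 − sin φ) = 3.309.
σ_h = K_p γ z = 3.309 × 18.8 × 2.0 = 124.4 kPa.

124 kPa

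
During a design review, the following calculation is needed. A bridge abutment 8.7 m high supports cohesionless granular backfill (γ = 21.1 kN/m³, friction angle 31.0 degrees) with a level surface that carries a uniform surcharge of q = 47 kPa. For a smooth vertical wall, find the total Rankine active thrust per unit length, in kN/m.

K_a = tan²(45° − φ/2) = 0.3201.
Soil triangle: ½ K_a γ H² = 0.5×0.3201×21.1×8.7² = 255.6 kN/m.
Surcharge rectangle: K_a q H = 0.3201×47×8.7 = 130.9 kN/m.
Total = 255.6 + 130.9 = 386.5 kN/m.

386 kN/m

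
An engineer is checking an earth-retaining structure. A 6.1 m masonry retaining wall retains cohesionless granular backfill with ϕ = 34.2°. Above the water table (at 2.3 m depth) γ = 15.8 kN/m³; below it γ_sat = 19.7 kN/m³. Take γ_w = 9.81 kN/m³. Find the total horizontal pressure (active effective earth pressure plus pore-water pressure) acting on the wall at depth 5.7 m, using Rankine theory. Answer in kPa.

K_a = (1 − sin φ)/(1 + sin φ) = 0.2803.
γ' = 19.7 − 9.81 = 9.890 kN/m³.
Effective vertical stress at 5.7 m: σ'_v = 15.8×2.3 + 9.890×3.40 = 69.97 kPa.
σ'_h = K_a σ'_v = 0.2803 × 69.97 = 19.61 kPa; u = γ_w × 3.40 = 33.35 kPa.
Total σ_h = 19.61 + 33.35 = 52.97 kPa.

53.0 kPa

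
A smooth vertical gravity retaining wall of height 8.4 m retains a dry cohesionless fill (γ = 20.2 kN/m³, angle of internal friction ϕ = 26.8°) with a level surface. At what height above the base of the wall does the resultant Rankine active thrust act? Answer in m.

2.80 m

K_a = 0.3785.
The pressure distribution is triangular, so the resultant acts at H/3 above the base = 8.4/3 = 2.800 m.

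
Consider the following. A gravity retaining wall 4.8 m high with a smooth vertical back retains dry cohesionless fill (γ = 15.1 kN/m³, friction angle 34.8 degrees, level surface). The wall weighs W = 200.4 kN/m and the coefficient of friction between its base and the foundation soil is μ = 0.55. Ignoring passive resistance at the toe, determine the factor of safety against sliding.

2.32

K_a = tan²(45° − 34.8°/2) = 0.2733.
P_a = ½K_aγH² = 0.5×0.2733×15.1×4.8² = 47.54 kN/m, acting at H/3 = 1.600 m above the base.
FS_sliding = μW / P_a = 0.55×200.4 / 47.54 = 2.318.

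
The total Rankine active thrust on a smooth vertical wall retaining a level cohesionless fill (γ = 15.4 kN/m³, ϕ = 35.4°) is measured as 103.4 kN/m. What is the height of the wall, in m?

K_a = 0.2664. P_a = ½ K_a γ H² ⇒ H = √(2P_a/(K_a γ)).
H = √(2×103.4/(0.2664×15.4)) = 7.100 m.

7.10 m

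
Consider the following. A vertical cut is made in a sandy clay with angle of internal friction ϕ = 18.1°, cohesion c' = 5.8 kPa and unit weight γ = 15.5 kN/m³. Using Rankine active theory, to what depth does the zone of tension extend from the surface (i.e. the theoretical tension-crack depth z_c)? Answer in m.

K_a = tan²(45° − 18.1°/2) = 0.5259; √K_a = 0.7252.
The active pressure is zero where K_a γ z = 2c√K_a, so z_c = 2c/(γ√K_a) = 2×5.8/(15.5×0.7252) = 1.032 m.

1.03 m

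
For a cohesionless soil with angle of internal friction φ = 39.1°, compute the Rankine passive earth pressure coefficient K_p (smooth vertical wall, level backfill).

4.42

K_p = (1 + sin φ)/(1 − sin φ) = tan²(45° + 39.1°/2) = 4.415.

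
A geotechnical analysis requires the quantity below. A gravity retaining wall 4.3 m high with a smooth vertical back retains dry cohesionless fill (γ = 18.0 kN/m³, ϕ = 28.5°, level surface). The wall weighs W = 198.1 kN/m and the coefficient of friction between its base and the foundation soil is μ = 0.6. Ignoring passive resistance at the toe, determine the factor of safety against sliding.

K_a = tan²(45° − 28.5°/2) = 0.3540.
P_a = ½K_aγH² = 0.5×0.3540×18.0×4.3² = 58.90 kN/m, acting at H/3 = 1.433 m above the base.
FS_sliding = μW / P_a = 0.6×198.1 / 58.90 = 2.018.

2.02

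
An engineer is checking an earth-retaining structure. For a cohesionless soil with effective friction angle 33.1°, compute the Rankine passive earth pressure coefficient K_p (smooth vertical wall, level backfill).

K_p = (1 + sin φ)/(1 − sin φ) = tan²(45° + 33.1°/2) = 3.406.

3.41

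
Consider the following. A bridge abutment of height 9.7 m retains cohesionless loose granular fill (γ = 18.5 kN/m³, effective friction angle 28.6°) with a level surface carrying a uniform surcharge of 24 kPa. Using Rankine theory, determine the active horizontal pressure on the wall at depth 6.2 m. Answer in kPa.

48.9 kPa

K_a = (1 − sin φ)/(1 + sin φ) = 0.3525.
σ_v = γz + q = 18.5 × 6.2 + 24 = 138.7 kPa.
σ_h = K_a σ_v = 0.3525 × 138.7 = 48.90 kPa.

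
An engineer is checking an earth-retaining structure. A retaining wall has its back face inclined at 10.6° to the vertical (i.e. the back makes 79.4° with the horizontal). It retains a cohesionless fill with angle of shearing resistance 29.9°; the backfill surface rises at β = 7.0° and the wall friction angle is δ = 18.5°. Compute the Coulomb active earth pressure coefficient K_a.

0.424

K_a = sin²(α+φ) / [sin²α · sin(α−δ) · (1 + √{sin(φ+δ)sin(φ−β) / (sin(α−δ)sin(α+β))})²].
With α = 79.4°, φ = 29.9°, δ = 18.5°, β = 7.0°: K_a = 0.4239.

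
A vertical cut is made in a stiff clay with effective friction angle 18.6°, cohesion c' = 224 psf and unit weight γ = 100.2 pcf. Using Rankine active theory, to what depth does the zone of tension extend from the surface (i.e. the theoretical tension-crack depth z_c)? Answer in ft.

6.22 ft

K_a = tan²(45° − 18.6°/2) = 0.5163; √K_a = 0.7186.
The active pressure is zero where K_a γ z = 2c√K_a, so z_c = 2c/(γ√K_a) = 2×224/(100.2×0.7186) = 6.222 ft.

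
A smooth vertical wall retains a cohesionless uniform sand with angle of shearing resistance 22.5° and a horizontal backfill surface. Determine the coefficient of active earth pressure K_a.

K_a = tan²(45° − φ/2) = tan²(33.75°) = 0.4465.

0.446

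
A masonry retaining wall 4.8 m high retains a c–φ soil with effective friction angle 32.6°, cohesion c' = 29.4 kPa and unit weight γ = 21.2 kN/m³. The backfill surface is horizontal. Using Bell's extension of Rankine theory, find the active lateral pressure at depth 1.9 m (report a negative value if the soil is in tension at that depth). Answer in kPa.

K_a = (1 − sin φ)/(1 + sin φ) = 0.2997.
σ_a = K_a γ z − 2c√K_a = 0.2997×21.2×1.9 − 2×29.4×0.5475 = -20.12 kPa.

-20.1 kPa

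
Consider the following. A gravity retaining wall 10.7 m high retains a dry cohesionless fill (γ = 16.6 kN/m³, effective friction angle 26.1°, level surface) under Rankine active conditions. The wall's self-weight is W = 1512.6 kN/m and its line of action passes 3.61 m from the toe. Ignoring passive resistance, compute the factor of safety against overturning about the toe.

4.14

K_a = tan²(45° − 26.1°/2) = 0.3889.
P_a = ½K_aγH² = 0.5×0.3889×16.6×10.7² = 369.6 kN/m, acting at H/3 = 3.567 m above the base.
Overturning moment M_o = P_a × H/3 = 369.6 × 3.567 = 1318.
Resisting moment M_r = W × 3.61 = 1512.6 × 3.61 = 5460.
FS_overturning = M_r/M_o = 5460/1318 = 4.142.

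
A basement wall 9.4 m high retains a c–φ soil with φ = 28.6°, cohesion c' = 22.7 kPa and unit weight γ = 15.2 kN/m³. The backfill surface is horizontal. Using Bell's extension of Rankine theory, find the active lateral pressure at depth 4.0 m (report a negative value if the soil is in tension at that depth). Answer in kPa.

K_a = (1 − sin φ)/(1 + sin φ) = 0.3525.
σ_a = K_a γ z − 2c√K_a = 0.3525×15.2×4.0 − 2×22.7×0.5938 = -5.522 kPa.

-5.52 kPa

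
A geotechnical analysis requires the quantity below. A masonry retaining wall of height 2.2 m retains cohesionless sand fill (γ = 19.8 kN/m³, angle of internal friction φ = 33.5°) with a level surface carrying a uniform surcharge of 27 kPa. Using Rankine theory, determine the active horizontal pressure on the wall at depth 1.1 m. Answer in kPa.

K_a = (1 − sin φ)/(1 + sin φ) = 0.2887.
σ_v = γz + q = 19.8 × 1.1 + 27 = 48.78 kPa.
σ_h = K_a σ_v = 0.2887 × 48.78 = 14.08 kPa.

14.1 kPa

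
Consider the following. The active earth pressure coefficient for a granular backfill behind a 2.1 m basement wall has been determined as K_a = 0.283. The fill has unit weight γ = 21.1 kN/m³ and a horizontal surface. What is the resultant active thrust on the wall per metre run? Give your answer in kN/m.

13.2 kN/m

P = ½ K_a γ H² = 0.5 × 0.283 × 21.1 × 2.1² = 13.17 kN/m.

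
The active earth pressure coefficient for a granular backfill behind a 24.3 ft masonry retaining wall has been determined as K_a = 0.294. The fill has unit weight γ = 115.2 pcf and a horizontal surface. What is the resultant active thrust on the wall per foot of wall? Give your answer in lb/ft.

P = ½ K_a γ H² = 0.5 × 0.294 × 115.2 × 24.3² = 10000 lb/ft.

10000 lb/ft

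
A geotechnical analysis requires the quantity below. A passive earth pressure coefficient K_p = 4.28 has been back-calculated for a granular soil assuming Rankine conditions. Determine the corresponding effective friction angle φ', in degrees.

K_p = (1+sin φ)/(1−sin φ) ⇒ sin φ = (K_p − 1)/(K_p + 1) = 0.6212.
φ = arcsin(0.6212) = 38.40°.

38.4°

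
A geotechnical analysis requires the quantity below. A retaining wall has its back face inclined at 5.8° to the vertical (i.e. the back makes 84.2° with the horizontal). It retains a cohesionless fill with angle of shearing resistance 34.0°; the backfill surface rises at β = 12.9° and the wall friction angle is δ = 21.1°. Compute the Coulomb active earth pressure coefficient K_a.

K_a = sin²(α+φ) / [sin²α · sin(α−δ) · (1 + √{sin(φ+δ)sin(φ−β) / (sin(α−δ)sin(α+β))})²].
With α = 84.2°, φ = 34.0°, δ = 21.1°, β = 12.9°: K_a = 0.3535.

0.354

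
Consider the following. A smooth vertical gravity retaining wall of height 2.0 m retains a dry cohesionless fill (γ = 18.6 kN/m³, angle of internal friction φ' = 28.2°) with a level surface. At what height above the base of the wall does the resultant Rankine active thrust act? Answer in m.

K_a = 0.3582.
The pressure distribution is triangular, so the resultant acts at H/3 above the base = 2.0/3 = 0.6667 m.

0.667 m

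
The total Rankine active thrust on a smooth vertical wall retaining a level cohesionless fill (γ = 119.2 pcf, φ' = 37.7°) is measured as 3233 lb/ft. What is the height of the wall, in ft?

15.0 ft

K_a = 0.2411. P_a = ½ K_a γ H² ⇒ H = √(2P_a/(K_a γ)).
H = √(2×3233/(0.2411×119.2)) = 15.00 ft.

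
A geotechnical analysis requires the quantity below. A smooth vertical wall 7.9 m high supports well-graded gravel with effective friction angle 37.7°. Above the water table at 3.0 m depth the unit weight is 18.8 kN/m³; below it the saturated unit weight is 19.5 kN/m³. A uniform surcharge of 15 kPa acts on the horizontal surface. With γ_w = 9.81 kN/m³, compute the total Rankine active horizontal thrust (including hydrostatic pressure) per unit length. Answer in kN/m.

K_a = tan²(45° − φ/2) = 0.2411.
γ' = 19.5 − 9.81 = 9.690 kN/m³. h₂ = H − d_w = 4.9 m.
σ'_h: at surface K_a·q = 3.616; at WT K_a(q+γd_w) = 17.21; at base K_a(q+γd_w+γ'h₂) = 28.66 kPa.
P₁ = ½(3.616+17.21)×3.0 = 31.24; P₂ = ½(17.21+28.66)×4.9 = 112.4; P_w = ½γ_w h₂² = 117.8.
Total = 31.24+112.4+117.8 = 261.4 kN/m.

261 kN/m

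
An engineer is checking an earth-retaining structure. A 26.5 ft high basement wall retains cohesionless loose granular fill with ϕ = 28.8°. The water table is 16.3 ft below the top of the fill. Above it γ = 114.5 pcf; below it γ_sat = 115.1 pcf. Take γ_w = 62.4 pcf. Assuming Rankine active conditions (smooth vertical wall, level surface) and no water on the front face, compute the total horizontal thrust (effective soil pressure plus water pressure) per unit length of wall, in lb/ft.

16200 lb/ft

K_a = tan²(45° − φ/2) = 0.3498.
γ' = 115.1 − 62.4 = 52.70 pcf. Depth below WT = 10.2 ft.
σ'_h at WT = K_a γ d_w = 652.8 psf; at base = 652.8 + K_a γ' × 10.2 = 840.8 psf.
P₁ (0–16.3 ft) = ½×652.8×16.3 = 5320. P₂ (16.3–26.5 ft) = ½(652.8+840.8)×10.2 = 7617.
P_w = ½ γ_w h₂² = 0.5×62.4×10.2² = 3246. Total = 5320+7617+3246 = 16180 lb/ft.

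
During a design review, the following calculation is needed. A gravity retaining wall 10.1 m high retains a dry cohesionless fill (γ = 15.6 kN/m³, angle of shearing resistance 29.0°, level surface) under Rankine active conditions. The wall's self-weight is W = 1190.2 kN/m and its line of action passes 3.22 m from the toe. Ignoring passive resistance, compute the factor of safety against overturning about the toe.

K_a = tan²(45° − 29.0°/2) = 0.3470.
P_a = ½K_aγH² = 0.5×0.3470×15.6×10.1² = 276.1 kN/m, acting at H/3 = 3.367 m above the base.
Overturning moment M_o = P_a × H/3 = 276.1 × 3.367 = 929.5.
Resisting moment M_r = W × 3.22 = 1190.2 × 3.22 = 3832.
FS_overturning = M_r/M_o = 3832/929.5 = 4.123.

4.12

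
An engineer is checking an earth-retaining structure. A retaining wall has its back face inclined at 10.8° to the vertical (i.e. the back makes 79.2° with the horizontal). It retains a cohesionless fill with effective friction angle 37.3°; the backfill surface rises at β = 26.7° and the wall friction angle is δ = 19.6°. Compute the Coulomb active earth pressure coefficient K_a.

0.470

K_a = sin²(α+φ) / [sin²α · sin(α−δ) · (1 + √{sin(φ+δ)sin(φ−β) / (sin(α−δ)sin(α+β))})²].
With α = 79.2°, φ = 37.3°, δ = 19.6°, β = 26.7°: K_a = 0.4700.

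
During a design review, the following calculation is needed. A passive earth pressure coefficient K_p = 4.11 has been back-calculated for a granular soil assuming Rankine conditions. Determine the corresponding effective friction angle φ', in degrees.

K_p = (1+sin φ)/(1−sin φ) ⇒ sin φ = (K_p − 1)/(K_p + 1) = 0.6086.
φ = arcsin(0.6086) = 37.49°.

37.5°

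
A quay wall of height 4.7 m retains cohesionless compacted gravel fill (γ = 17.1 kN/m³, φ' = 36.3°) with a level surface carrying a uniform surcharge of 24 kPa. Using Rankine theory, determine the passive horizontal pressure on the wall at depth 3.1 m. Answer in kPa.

K_p = (1 + sin φ)/(1 − sin φ) = 3.902.
σ_v = γz + q = 17.1 × 3.1 + 24 = 77.01 kPa.
σ_h = K_p σ_v = 3.902 × 77.01 = 300.5 kPa.

301 kPa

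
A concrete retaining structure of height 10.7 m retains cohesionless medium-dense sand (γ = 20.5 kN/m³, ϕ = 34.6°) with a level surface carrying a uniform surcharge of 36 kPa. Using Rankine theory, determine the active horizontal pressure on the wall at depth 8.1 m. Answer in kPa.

K_a = (1 − sin φ)/(1 + sin φ) = 0.2756.
σ_v = γz + q = 20.5 × 8.1 + 36 = 202.0 kPa.
σ_h = K_a σ_v = 0.2756 × 202.0 = 55.69 kPa.

55.7 kPa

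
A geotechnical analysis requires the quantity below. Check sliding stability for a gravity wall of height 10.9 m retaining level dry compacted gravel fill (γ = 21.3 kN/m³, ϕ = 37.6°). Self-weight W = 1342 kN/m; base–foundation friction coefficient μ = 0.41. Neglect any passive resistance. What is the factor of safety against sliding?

K_a = tan²(45° − 37.6°/2) = 0.2421.
P_a = ½K_aγH² = 0.5×0.2421×21.3×10.9² = 306.4 kN/m, acting at H/3 = 3.633 m above the base.
FS_sliding = μW / P_a = 0.41×1342 / 306.4 = 1.796.

1.80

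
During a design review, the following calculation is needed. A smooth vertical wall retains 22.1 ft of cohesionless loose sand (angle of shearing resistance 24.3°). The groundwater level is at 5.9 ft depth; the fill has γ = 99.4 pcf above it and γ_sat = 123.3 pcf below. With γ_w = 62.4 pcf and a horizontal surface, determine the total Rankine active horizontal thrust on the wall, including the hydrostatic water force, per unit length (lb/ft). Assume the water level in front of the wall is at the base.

K_a = tan²(45° − φ/2) = 0.4169.
γ' = 123.3 − 62.4 = 60.90 pcf. Depth below WT = 16.2 ft.
σ'_h at WT = K_a γ d_w = 244.5 psf; at base = 244.5 + K_a γ' × 16.2 = 655.8 psf.
P₁ (0–5.9 ft) = ½×244.5×5.9 = 721.3. P₂ (5.9–22.1 ft) = ½(244.5+655.8)×16.2 = 7293.
P_w = ½ γ_w h₂² = 0.5×62.4×16.2² = 8188. Total = 721.3+7293+8188 = 16200 lb/ft.

16200 lb/ft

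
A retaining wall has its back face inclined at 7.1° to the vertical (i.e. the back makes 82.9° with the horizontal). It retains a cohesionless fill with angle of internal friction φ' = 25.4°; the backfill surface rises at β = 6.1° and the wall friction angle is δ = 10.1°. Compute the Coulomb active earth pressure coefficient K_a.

0.457

K_a = sin²(α+φ) / [sin²α · sin(α−δ) · (1 + √{sin(φ+δ)sin(φ−β) / (sin(α−δ)sin(α+β))})²].
With α = 82.9°, φ = 25.4°, δ = 10.1°, β = 6.1°: K_a = 0.4569.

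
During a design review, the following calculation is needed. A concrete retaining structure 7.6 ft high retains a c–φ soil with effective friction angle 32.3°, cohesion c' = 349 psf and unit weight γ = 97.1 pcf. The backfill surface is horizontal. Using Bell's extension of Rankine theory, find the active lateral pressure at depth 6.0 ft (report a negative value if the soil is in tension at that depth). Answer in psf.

K_a = (1 − sin φ)/(1 + sin φ) = 0.3035.
σ_a = K_a γ z − 2c√K_a = 0.3035×97.1×6.0 − 2×349×0.5509 = -207.7 psf.

-208 psf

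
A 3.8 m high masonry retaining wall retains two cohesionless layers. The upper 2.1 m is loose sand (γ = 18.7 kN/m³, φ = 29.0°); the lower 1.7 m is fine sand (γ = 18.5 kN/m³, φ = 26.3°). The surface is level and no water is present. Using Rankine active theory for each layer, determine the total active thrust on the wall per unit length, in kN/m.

K_a1 = tan²(45°−29.0°/2) = 0.3470; K_a2 = tan²(45°−26.3°/2) = 0.3859.
Layer 1: σ at base = K_a1 γ₁ h₁ = 13.63 kPa; P₁ = ½×13.63×2.1 = 14.31.
Layer 2: σ_v at top = γ₁h₁ = 39.27; σ_h top = K_a2×39.27 = 15.16; σ_h base = K_a2×(39.27+18.5×1.7) = 27.29.
P₂ = ½(15.16+27.29)×1.7 = 36.08. Total P_a = 14.31+36.08 = 50.39 kN/m.

50.4 kN/m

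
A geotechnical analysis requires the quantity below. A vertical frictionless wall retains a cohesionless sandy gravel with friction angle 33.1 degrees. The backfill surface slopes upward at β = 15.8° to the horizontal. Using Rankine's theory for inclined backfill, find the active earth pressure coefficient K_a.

0.328

K_a = cos β · (cos β − √(cos²β − cos²φ)) / (cos β + √(cos²β − cos²φ)).
cos β = 0.9622, cos φ = 0.8377, √(cos²β − cos²φ) = 0.4734.
K_a = 0.9622 × (0.9622 − 0.4734)/(0.9622 + 0.4734) = 0.3276.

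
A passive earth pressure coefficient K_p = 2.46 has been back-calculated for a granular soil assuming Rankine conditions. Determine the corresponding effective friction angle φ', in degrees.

K_p = (1+sin φ)/(1−sin φ) ⇒ sin φ = (K_p − 1)/(K_p + 1) = 0.4220.
φ = arcsin(0.4220) = 24.96°.

25.0°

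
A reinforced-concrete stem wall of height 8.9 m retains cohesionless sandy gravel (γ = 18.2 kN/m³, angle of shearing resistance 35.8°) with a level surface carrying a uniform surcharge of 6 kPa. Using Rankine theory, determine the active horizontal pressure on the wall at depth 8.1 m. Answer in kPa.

K_a = (1 − sin φ)/(1 + sin φ) = 0.2619.
σ_v = γz + q = 18.2 × 8.1 + 6 = 153.4 kPa.
σ_h = K_a σ_v = 0.2619 × 153.4 = 40.18 kPa.

40.2 kPa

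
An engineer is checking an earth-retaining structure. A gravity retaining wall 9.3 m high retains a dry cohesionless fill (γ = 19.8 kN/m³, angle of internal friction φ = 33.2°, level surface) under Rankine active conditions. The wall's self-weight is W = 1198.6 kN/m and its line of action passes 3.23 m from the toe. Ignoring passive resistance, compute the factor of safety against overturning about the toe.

4.99

K_a = tan²(45° − 33.2°/2) = 0.2924.
P_a = ½K_aγH² = 0.5×0.2924×19.8×9.3² = 250.3 kN/m, acting at H/3 = 3.100 m above the base.
Overturning moment M_o = P_a × H/3 = 250.3 × 3.100 = 776.0.
Resisting moment M_r = W × 3.23 = 1198.6 × 3.23 = 3871.
FS_overturning = M_r/M_o = 3871/776.0 = 4.989.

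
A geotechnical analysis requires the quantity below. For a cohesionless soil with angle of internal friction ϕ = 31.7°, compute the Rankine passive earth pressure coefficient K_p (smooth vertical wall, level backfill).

3.21

K_p = (1 + sin φ)/(1 − sin φ) = tan²(45° + 31.7°/2) = 3.215.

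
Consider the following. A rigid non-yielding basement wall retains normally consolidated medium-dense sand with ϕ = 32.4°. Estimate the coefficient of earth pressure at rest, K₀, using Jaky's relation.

0.464

K₀ = 1 − sin φ' = 1 − sin 32.4° = 0.4642.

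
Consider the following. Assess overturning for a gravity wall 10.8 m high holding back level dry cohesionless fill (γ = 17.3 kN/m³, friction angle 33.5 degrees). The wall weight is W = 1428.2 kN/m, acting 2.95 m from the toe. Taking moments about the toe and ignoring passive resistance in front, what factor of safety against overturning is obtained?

4.02

K_a = tan²(45° − 33.5°/2) = 0.2887.
P_a = ½K_aγH² = 0.5×0.2887×17.3×10.8² = 291.3 kN/m, acting at H/3 = 3.600 m above the base.
Overturning moment M_o = P_a × H/3 = 291.3 × 3.600 = 1049.
Resisting moment M_r = W × 2.95 = 1428.2 × 2.95 = 4213.
FS_overturning = M_r/M_o = 4213/1049 = 4.018.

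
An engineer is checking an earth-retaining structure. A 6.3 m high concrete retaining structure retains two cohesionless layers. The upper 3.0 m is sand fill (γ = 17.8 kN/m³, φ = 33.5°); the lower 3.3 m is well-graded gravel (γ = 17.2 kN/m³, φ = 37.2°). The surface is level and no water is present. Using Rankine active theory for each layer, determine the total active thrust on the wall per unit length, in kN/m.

K_a1 = tan²(45°−33.5°/2) = 0.2887; K_a2 = tan²(45°−37.2°/2) = 0.2464.
Layer 1: σ at base = K_a1 γ₁ h₁ = 15.42 kPa; P₁ = ½×15.42×3.0 = 23.13.
Layer 2: σ_v at top = γ₁h₁ = 53.40; σ_h top = K_a2×53.40 = 13.16; σ_h base = K_a2×(53.40+17.2×3.3) = 27.15.
P₂ = ½(13.16+27.15)×3.3 = 66.50. Total P_a = 23.13+66.50 = 89.63 kN/m.

89.6 kN/m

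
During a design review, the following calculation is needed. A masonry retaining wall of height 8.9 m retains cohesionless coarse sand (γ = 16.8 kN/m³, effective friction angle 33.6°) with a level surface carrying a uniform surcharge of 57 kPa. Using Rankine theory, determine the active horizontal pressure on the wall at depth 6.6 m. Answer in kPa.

K_a = (1 − sin φ)/(1 + sin φ) = 0.2875.
σ_v = γz + q = 16.8 × 6.6 + 57 = 167.9 kPa.
σ_h = K_a σ_v = 0.2875 × 167.9 = 48.27 kPa.

48.3 kPa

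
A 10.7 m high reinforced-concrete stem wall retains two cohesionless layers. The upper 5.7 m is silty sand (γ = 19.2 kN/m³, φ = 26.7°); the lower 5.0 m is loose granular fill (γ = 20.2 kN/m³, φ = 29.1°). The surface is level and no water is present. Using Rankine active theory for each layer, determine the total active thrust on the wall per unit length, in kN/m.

K_a1 = tan²(45°−26.7°/2) = 0.3800; K_a2 = tan²(45°−29.1°/2) = 0.3456.
Layer 1: σ at base = K_a1 γ₁ h₁ = 41.58 kPa; P₁ = ½×41.58×5.7 = 118.5.
Layer 2: σ_v at top = γ₁h₁ = 109.4; σ_h top = K_a2×109.4 = 37.82; σ_h base = K_a2×(109.4+20.2×5.0) = 72.73.
P₂ = ½(37.82+72.73)×5.0 = 276.4. Total P_a = 118.5+276.4 = 394.9 kN/m.

395 kN/m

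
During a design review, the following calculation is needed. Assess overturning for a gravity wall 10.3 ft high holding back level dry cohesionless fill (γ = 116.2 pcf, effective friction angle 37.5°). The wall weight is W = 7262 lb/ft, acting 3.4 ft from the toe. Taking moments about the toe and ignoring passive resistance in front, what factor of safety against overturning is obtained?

4.80

K_a = tan²(45° − 37.5°/2) = 0.2432.
P_a = ½K_aγH² = 0.5×0.2432×116.2×10.3² = 1499 lb/ft, acting at H/3 = 3.433 ft above the base.
Overturning moment M_o = P_a × H/3 = 1499 × 3.433 = 5147.
Resisting moment M_r = W × 3.4 = 7262 × 3.4 = 24690.
FS_overturning = M_r/M_o = 24690/5147 = 4.798.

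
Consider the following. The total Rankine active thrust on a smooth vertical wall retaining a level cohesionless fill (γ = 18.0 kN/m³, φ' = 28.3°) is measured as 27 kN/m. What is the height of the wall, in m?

2.90 m

K_a = 0.3568. P_a = ½ K_a γ H² ⇒ H = √(2P_a/(K_a γ)).
H = √(2×27/(0.3568×18.0)) = 2.900 m.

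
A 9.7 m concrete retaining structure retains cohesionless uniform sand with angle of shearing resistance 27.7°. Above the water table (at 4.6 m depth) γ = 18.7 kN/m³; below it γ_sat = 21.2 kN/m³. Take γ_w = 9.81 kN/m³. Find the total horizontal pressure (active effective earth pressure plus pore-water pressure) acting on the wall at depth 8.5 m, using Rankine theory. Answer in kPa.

K_a = (1 − sin φ)/(1 + sin φ) = 0.3653.
γ' = 21.2 − 9.81 = 11.39 kN/m³.
Effective vertical stress at 8.5 m: σ'_v = 18.7×4.6 + 11.39×3.90 = 130.4 kPa.
σ'_h = K_a σ'_v = 0.3653 × 130.4 = 47.65 kPa; u = γ_w × 3.90 = 38.26 kPa.
Total σ_h = 47.65 + 38.26 = 85.91 kPa.

85.9 kPa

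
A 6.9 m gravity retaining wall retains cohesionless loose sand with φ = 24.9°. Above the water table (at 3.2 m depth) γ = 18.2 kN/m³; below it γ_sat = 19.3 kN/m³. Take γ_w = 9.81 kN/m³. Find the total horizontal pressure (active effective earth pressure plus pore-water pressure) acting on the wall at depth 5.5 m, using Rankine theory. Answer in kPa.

55.2 kPa

K_a = (1 − sin φ)/(1 + sin φ) = 0.4074.
γ' = 19.3 − 9.81 = 9.490 kN/m³.
Effective vertical stress at 5.5 m: σ'_v = 18.2×3.2 + 9.490×2.30 = 80.07 kPa.
σ'_h = K_a σ'_v = 0.4074 × 80.07 = 32.62 kPa; u = γ_w × 2.30 = 22.56 kPa.
Total σ_h = 32.62 + 22.56 = 55.18 kPa.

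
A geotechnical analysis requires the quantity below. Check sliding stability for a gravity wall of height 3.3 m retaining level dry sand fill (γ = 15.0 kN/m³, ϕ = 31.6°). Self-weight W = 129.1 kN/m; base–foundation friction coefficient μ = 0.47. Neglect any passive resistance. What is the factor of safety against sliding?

2.38

K_a = tan²(45° − 31.6°/2) = 0.3123.
P_a = ½K_aγH² = 0.5×0.3123×15.0×3.3² = 25.51 kN/m, acting at H/3 = 1.100 m above the base.
FS_sliding = μW / P_a = 0.47×129.1 / 25.51 = 2.378.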